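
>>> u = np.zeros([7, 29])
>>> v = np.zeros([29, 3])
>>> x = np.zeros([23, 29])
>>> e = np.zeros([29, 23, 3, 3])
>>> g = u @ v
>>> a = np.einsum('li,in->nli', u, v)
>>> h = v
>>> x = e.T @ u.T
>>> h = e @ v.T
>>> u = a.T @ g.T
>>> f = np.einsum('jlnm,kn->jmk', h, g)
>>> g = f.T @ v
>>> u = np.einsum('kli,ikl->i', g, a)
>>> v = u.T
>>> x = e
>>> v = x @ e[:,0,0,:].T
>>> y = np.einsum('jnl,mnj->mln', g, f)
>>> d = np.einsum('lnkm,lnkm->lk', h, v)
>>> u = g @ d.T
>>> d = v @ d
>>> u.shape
(7, 29, 29)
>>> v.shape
(29, 23, 3, 29)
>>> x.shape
(29, 23, 3, 3)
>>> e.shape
(29, 23, 3, 3)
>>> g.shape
(7, 29, 3)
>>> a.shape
(3, 7, 29)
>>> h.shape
(29, 23, 3, 29)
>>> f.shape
(29, 29, 7)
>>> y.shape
(29, 3, 29)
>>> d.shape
(29, 23, 3, 3)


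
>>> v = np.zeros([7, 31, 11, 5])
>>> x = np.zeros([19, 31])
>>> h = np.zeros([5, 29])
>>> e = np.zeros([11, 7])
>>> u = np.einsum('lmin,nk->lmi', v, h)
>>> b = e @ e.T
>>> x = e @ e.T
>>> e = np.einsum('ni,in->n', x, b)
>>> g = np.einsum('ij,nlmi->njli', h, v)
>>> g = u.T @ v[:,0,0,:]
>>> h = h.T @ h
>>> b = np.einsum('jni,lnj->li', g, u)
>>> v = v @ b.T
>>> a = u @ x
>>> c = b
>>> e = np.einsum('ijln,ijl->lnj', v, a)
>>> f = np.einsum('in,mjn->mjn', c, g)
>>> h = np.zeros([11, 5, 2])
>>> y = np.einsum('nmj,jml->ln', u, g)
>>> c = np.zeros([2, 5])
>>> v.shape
(7, 31, 11, 7)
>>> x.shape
(11, 11)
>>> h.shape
(11, 5, 2)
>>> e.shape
(11, 7, 31)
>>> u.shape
(7, 31, 11)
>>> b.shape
(7, 5)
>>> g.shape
(11, 31, 5)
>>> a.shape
(7, 31, 11)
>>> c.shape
(2, 5)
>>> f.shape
(11, 31, 5)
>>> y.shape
(5, 7)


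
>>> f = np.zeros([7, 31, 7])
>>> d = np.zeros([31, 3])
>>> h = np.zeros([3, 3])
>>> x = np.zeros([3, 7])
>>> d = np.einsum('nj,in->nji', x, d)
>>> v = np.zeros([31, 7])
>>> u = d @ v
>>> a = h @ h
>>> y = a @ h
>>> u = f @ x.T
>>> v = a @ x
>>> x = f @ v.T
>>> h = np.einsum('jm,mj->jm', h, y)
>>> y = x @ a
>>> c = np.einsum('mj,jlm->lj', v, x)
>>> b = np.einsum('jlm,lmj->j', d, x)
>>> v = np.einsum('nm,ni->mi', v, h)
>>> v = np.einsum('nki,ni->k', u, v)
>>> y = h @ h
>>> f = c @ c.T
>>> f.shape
(31, 31)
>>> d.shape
(3, 7, 31)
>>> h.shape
(3, 3)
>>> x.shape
(7, 31, 3)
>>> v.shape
(31,)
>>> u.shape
(7, 31, 3)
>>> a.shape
(3, 3)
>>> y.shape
(3, 3)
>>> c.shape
(31, 7)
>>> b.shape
(3,)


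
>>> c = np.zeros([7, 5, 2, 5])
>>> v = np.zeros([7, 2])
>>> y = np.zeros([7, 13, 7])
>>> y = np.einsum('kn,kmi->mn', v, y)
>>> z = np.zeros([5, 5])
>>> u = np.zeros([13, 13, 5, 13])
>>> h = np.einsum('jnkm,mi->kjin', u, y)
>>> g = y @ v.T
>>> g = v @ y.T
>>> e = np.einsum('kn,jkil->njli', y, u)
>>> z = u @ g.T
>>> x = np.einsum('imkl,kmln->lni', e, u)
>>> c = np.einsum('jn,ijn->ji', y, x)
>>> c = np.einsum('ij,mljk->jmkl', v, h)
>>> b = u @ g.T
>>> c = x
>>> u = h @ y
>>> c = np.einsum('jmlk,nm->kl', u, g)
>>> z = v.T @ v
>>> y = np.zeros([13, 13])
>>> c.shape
(2, 2)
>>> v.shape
(7, 2)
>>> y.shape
(13, 13)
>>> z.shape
(2, 2)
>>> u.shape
(5, 13, 2, 2)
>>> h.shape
(5, 13, 2, 13)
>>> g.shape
(7, 13)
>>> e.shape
(2, 13, 13, 5)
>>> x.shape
(5, 13, 2)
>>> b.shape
(13, 13, 5, 7)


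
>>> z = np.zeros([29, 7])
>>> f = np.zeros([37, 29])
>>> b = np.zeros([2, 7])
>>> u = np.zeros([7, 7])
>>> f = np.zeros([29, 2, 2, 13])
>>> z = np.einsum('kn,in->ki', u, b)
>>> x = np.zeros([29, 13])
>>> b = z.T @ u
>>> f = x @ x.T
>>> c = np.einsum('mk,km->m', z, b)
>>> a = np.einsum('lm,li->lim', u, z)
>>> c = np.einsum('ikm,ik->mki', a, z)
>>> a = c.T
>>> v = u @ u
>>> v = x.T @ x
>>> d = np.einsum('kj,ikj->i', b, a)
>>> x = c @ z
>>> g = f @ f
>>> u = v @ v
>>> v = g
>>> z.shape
(7, 2)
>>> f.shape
(29, 29)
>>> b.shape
(2, 7)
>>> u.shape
(13, 13)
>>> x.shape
(7, 2, 2)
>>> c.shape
(7, 2, 7)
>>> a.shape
(7, 2, 7)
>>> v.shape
(29, 29)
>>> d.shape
(7,)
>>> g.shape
(29, 29)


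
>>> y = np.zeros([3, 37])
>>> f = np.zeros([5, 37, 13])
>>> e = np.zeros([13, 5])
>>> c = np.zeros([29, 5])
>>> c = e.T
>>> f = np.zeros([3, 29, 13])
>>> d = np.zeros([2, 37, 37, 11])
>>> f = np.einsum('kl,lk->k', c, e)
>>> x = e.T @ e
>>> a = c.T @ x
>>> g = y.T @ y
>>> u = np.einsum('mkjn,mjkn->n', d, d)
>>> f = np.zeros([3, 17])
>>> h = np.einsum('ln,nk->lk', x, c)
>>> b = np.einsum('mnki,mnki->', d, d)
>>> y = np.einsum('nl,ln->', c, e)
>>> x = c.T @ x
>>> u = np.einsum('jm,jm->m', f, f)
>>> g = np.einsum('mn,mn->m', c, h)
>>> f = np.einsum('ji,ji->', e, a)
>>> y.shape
()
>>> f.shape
()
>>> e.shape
(13, 5)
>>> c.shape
(5, 13)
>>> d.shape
(2, 37, 37, 11)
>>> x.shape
(13, 5)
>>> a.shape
(13, 5)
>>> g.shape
(5,)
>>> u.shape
(17,)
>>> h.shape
(5, 13)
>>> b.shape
()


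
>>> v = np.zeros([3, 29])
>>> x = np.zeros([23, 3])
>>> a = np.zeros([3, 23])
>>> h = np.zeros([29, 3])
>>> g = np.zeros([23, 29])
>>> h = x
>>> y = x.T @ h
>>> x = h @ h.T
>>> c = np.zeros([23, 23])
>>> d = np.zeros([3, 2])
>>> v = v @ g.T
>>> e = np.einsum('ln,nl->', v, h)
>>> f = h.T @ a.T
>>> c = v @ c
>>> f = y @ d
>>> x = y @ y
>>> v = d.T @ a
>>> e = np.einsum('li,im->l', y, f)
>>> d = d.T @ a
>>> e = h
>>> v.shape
(2, 23)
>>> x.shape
(3, 3)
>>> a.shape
(3, 23)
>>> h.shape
(23, 3)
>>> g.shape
(23, 29)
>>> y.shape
(3, 3)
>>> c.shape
(3, 23)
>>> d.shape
(2, 23)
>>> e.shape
(23, 3)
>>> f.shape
(3, 2)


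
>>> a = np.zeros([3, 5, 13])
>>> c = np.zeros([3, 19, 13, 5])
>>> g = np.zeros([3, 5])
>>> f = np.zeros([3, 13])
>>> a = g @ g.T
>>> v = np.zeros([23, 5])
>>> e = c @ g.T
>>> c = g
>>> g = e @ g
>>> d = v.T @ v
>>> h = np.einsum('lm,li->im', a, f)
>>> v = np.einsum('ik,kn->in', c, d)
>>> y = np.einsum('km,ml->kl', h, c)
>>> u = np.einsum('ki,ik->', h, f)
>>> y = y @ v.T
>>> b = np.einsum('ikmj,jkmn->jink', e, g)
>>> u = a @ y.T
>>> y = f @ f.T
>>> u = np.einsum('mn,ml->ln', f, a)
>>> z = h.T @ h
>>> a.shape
(3, 3)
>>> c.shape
(3, 5)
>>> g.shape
(3, 19, 13, 5)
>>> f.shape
(3, 13)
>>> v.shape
(3, 5)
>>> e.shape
(3, 19, 13, 3)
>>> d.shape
(5, 5)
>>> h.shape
(13, 3)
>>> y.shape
(3, 3)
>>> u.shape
(3, 13)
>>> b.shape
(3, 3, 5, 19)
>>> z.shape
(3, 3)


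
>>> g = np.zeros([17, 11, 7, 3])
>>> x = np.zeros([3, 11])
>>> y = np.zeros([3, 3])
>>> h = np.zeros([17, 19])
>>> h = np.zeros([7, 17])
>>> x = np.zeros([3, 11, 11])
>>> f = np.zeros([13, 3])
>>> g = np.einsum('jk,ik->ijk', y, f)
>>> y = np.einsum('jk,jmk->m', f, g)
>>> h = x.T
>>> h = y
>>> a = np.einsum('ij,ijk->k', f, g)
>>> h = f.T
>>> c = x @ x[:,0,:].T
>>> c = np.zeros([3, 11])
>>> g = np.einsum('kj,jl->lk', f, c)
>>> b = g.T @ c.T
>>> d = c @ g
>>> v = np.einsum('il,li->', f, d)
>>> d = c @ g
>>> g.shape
(11, 13)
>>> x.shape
(3, 11, 11)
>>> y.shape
(3,)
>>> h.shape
(3, 13)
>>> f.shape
(13, 3)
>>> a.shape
(3,)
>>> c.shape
(3, 11)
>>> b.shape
(13, 3)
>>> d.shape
(3, 13)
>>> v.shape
()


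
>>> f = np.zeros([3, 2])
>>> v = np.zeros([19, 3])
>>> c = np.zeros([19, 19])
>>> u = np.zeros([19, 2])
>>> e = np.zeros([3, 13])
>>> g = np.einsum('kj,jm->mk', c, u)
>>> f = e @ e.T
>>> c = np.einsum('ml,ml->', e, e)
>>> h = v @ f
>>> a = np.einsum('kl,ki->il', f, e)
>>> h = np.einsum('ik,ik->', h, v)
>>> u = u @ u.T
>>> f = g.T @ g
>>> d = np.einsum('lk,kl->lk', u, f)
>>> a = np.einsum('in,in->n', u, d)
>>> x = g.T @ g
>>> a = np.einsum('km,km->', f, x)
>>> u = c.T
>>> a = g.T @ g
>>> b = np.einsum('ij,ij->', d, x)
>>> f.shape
(19, 19)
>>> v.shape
(19, 3)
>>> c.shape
()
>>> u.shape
()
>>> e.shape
(3, 13)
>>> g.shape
(2, 19)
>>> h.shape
()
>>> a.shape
(19, 19)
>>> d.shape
(19, 19)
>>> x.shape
(19, 19)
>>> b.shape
()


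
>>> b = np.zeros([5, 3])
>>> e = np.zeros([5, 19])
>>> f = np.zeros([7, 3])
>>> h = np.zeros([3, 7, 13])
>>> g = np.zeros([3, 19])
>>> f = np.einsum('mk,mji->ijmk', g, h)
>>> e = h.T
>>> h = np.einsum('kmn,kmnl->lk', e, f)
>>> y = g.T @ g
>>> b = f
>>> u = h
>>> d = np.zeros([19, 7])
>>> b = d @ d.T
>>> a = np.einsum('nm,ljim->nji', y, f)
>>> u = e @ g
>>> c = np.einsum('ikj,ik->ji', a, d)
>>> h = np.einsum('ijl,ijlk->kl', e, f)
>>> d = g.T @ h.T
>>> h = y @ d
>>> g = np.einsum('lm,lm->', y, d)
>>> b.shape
(19, 19)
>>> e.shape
(13, 7, 3)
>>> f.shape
(13, 7, 3, 19)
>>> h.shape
(19, 19)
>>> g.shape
()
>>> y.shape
(19, 19)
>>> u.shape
(13, 7, 19)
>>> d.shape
(19, 19)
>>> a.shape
(19, 7, 3)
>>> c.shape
(3, 19)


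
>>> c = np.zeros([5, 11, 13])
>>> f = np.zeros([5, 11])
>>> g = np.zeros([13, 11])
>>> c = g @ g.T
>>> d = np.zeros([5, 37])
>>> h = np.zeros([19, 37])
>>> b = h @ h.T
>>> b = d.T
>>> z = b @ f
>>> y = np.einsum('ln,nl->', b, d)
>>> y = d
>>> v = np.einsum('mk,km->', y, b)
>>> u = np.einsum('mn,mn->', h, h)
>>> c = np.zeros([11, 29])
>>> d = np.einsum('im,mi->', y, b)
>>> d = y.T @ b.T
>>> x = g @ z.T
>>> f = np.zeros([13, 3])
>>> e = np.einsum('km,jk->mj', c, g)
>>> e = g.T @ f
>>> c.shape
(11, 29)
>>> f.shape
(13, 3)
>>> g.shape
(13, 11)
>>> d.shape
(37, 37)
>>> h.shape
(19, 37)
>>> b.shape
(37, 5)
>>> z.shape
(37, 11)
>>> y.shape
(5, 37)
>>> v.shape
()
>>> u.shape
()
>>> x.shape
(13, 37)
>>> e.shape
(11, 3)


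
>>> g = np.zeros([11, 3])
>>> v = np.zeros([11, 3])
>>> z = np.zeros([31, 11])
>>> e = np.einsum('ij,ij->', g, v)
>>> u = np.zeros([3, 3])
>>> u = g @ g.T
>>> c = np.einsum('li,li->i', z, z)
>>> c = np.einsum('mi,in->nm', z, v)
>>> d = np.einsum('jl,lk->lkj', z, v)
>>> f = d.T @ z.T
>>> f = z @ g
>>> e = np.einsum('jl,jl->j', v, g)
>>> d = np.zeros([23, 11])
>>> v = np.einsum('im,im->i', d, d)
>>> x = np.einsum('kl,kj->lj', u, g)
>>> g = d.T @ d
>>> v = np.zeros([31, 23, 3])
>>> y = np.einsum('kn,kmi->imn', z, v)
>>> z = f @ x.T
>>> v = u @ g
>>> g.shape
(11, 11)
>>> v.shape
(11, 11)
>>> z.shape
(31, 11)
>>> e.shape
(11,)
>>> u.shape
(11, 11)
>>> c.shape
(3, 31)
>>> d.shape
(23, 11)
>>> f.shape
(31, 3)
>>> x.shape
(11, 3)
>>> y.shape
(3, 23, 11)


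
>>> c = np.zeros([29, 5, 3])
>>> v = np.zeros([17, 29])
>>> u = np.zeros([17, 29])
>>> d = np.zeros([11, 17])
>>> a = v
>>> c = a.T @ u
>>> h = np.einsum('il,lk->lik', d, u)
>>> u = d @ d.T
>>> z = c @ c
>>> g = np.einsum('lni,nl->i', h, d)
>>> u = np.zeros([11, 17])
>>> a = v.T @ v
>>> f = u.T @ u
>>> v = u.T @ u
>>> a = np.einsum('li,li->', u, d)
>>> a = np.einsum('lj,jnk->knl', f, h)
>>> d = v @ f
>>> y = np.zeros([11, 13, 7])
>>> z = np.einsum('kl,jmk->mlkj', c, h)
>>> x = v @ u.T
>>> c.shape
(29, 29)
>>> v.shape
(17, 17)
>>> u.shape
(11, 17)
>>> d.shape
(17, 17)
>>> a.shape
(29, 11, 17)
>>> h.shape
(17, 11, 29)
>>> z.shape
(11, 29, 29, 17)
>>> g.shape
(29,)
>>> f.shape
(17, 17)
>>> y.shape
(11, 13, 7)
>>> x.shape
(17, 11)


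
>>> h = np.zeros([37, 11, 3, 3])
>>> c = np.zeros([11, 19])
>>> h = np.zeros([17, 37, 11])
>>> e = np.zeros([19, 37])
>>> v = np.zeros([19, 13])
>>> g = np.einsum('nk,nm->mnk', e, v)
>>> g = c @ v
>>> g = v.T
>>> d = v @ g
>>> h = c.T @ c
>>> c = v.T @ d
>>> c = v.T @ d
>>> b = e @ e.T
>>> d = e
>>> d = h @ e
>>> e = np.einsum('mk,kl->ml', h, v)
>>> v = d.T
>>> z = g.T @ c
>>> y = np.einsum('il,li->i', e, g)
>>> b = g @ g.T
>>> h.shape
(19, 19)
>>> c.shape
(13, 19)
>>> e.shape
(19, 13)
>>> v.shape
(37, 19)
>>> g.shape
(13, 19)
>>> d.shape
(19, 37)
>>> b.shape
(13, 13)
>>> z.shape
(19, 19)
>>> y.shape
(19,)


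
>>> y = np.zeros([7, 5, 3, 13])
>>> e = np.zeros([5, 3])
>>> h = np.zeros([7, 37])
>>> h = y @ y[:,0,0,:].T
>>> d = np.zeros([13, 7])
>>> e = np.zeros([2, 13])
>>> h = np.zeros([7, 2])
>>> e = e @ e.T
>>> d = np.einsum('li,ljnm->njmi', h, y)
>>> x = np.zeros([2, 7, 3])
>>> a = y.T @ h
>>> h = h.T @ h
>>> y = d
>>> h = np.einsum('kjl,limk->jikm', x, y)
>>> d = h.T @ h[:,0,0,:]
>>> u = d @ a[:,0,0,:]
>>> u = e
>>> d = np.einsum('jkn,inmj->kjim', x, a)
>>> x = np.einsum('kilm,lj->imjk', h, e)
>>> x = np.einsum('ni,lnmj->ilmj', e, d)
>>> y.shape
(3, 5, 13, 2)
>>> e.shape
(2, 2)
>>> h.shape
(7, 5, 2, 13)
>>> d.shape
(7, 2, 13, 5)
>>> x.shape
(2, 7, 13, 5)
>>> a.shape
(13, 3, 5, 2)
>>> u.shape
(2, 2)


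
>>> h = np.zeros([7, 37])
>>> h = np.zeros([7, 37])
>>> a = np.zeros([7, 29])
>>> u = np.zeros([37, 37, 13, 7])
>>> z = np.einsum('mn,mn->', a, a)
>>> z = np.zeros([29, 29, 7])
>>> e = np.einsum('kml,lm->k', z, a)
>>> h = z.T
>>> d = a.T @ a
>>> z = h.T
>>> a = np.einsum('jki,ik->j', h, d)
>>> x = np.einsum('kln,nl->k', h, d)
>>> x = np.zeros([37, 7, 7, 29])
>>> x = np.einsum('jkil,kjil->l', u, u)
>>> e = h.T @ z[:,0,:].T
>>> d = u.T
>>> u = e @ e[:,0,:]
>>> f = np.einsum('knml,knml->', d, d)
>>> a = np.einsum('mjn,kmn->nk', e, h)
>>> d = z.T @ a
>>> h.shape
(7, 29, 29)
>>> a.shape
(29, 7)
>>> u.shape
(29, 29, 29)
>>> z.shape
(29, 29, 7)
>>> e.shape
(29, 29, 29)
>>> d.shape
(7, 29, 7)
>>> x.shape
(7,)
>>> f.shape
()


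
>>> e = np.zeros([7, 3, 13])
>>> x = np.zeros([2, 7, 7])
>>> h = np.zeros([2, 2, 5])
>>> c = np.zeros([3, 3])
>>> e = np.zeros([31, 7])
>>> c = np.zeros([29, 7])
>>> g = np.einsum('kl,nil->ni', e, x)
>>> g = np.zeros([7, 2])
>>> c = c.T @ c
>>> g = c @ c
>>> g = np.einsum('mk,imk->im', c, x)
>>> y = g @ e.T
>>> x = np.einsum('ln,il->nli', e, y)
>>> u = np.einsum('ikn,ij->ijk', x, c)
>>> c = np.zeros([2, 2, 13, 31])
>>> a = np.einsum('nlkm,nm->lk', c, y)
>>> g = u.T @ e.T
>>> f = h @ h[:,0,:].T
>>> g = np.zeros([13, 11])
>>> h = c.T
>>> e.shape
(31, 7)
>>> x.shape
(7, 31, 2)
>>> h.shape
(31, 13, 2, 2)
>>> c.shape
(2, 2, 13, 31)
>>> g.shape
(13, 11)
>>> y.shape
(2, 31)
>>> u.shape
(7, 7, 31)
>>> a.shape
(2, 13)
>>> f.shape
(2, 2, 2)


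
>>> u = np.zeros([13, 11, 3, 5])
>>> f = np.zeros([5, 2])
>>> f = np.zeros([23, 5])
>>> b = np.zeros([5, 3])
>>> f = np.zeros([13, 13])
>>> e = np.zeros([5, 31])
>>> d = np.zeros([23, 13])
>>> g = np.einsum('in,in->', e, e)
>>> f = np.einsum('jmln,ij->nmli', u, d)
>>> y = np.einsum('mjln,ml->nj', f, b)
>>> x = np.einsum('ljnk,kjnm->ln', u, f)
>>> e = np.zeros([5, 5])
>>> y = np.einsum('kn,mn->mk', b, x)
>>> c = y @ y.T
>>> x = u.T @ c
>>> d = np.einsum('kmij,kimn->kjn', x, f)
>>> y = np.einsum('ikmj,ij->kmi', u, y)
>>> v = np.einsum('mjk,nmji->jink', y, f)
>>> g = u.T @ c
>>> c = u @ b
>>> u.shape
(13, 11, 3, 5)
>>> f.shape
(5, 11, 3, 23)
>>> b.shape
(5, 3)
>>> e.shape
(5, 5)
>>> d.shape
(5, 13, 23)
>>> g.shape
(5, 3, 11, 13)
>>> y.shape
(11, 3, 13)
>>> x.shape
(5, 3, 11, 13)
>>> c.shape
(13, 11, 3, 3)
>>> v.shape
(3, 23, 5, 13)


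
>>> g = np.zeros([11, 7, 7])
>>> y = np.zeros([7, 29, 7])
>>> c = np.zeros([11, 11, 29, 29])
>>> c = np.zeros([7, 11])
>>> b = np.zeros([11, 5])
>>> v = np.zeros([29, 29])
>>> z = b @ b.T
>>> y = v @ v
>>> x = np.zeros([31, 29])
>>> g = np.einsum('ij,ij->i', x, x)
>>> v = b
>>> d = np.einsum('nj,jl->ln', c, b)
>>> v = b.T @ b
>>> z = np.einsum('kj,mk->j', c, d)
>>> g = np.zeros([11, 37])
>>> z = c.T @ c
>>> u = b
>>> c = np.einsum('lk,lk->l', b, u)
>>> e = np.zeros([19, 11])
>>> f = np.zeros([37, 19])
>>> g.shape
(11, 37)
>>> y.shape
(29, 29)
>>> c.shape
(11,)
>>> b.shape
(11, 5)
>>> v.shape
(5, 5)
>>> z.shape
(11, 11)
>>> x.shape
(31, 29)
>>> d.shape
(5, 7)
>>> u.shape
(11, 5)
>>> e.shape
(19, 11)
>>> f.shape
(37, 19)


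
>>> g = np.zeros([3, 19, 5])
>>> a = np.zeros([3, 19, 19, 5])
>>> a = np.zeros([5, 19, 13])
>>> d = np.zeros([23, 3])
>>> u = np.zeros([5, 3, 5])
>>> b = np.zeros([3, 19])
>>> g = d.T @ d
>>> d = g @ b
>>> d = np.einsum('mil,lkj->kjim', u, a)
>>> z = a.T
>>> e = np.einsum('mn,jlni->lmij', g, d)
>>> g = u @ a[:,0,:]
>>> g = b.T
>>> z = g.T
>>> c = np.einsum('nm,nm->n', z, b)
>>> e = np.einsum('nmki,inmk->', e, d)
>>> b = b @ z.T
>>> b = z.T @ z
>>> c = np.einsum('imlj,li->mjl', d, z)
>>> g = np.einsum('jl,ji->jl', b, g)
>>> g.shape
(19, 19)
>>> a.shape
(5, 19, 13)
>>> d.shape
(19, 13, 3, 5)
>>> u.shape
(5, 3, 5)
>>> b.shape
(19, 19)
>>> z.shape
(3, 19)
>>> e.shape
()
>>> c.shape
(13, 5, 3)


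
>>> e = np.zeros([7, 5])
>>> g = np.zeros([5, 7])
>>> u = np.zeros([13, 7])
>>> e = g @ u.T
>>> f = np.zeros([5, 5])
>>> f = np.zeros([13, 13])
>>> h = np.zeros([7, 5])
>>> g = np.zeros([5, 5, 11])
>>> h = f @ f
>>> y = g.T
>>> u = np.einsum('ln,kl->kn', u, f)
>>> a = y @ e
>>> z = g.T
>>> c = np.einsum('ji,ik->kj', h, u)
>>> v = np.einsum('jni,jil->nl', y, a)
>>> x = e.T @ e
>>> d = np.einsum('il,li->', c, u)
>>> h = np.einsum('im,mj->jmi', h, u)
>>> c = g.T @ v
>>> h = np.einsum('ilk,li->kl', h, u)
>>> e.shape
(5, 13)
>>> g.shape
(5, 5, 11)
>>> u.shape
(13, 7)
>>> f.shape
(13, 13)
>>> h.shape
(13, 13)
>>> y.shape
(11, 5, 5)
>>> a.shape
(11, 5, 13)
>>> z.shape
(11, 5, 5)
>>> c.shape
(11, 5, 13)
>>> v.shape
(5, 13)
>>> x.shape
(13, 13)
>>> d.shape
()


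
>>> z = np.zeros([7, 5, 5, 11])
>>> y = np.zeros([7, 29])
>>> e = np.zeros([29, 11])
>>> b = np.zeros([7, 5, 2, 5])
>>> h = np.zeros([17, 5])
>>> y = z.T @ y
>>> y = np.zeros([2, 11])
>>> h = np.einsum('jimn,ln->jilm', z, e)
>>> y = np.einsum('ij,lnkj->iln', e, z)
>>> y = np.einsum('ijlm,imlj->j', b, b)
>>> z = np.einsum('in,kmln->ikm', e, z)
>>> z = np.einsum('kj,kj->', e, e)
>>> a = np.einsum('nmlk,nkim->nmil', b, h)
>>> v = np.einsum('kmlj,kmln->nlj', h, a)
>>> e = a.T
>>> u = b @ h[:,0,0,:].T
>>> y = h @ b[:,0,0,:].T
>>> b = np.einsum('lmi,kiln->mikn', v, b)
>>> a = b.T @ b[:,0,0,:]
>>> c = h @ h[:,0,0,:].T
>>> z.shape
()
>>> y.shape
(7, 5, 29, 7)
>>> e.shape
(2, 29, 5, 7)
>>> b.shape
(29, 5, 7, 5)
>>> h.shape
(7, 5, 29, 5)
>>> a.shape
(5, 7, 5, 5)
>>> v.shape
(2, 29, 5)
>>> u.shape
(7, 5, 2, 7)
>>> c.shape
(7, 5, 29, 7)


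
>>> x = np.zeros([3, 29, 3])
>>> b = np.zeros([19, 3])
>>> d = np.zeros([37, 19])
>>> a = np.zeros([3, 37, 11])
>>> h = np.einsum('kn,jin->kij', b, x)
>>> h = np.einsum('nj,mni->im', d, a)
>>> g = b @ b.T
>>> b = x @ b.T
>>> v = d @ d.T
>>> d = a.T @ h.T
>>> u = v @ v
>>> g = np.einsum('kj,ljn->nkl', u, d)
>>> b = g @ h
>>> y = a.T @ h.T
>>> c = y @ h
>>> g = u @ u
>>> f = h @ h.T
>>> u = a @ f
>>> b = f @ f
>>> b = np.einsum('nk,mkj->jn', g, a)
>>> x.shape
(3, 29, 3)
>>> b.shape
(11, 37)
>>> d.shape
(11, 37, 11)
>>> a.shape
(3, 37, 11)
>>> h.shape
(11, 3)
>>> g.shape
(37, 37)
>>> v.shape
(37, 37)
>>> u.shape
(3, 37, 11)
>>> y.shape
(11, 37, 11)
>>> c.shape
(11, 37, 3)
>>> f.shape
(11, 11)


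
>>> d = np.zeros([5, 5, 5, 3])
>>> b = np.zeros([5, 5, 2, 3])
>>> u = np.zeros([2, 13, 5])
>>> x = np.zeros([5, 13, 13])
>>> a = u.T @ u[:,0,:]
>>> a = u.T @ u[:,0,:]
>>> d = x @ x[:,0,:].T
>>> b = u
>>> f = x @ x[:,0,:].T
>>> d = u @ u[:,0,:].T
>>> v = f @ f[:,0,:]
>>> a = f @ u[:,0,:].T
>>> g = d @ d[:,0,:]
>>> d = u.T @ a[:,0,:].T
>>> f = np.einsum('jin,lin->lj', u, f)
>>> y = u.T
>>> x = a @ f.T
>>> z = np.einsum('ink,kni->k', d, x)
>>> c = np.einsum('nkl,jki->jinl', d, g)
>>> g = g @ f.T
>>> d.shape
(5, 13, 5)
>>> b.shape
(2, 13, 5)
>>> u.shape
(2, 13, 5)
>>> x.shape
(5, 13, 5)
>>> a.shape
(5, 13, 2)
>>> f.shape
(5, 2)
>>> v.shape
(5, 13, 5)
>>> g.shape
(2, 13, 5)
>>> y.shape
(5, 13, 2)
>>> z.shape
(5,)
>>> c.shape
(2, 2, 5, 5)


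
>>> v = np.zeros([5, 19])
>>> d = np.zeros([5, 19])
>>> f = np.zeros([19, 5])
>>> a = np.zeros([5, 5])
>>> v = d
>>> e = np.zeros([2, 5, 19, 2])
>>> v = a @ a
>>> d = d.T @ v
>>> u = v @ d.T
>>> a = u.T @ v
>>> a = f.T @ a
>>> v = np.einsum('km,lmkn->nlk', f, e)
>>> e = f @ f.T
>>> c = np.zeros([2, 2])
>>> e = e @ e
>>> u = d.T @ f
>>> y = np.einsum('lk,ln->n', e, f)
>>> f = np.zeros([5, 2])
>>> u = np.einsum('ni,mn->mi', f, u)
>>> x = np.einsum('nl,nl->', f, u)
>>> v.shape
(2, 2, 19)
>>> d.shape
(19, 5)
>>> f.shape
(5, 2)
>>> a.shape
(5, 5)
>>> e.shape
(19, 19)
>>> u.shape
(5, 2)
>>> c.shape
(2, 2)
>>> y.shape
(5,)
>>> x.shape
()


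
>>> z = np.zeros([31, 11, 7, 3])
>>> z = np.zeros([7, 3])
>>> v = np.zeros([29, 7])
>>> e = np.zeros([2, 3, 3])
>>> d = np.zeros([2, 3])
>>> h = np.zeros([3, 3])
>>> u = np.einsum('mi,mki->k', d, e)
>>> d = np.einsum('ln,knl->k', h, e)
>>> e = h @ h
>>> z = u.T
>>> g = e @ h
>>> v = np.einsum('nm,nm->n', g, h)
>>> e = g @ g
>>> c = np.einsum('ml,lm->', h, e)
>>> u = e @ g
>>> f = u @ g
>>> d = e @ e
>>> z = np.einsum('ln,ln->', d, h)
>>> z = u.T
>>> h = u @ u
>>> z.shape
(3, 3)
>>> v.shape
(3,)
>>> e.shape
(3, 3)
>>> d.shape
(3, 3)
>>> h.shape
(3, 3)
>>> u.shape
(3, 3)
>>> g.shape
(3, 3)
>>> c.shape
()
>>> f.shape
(3, 3)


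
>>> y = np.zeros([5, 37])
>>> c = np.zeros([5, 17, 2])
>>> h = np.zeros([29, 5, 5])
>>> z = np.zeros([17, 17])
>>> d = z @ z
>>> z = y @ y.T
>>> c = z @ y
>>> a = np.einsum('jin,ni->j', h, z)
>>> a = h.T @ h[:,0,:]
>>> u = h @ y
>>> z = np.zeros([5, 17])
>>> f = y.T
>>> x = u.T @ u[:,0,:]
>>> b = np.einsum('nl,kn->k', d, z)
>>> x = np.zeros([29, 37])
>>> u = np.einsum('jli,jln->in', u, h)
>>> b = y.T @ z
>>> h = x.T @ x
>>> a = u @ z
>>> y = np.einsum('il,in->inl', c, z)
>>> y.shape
(5, 17, 37)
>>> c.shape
(5, 37)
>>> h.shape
(37, 37)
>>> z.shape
(5, 17)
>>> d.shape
(17, 17)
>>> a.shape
(37, 17)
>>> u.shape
(37, 5)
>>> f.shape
(37, 5)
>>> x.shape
(29, 37)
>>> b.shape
(37, 17)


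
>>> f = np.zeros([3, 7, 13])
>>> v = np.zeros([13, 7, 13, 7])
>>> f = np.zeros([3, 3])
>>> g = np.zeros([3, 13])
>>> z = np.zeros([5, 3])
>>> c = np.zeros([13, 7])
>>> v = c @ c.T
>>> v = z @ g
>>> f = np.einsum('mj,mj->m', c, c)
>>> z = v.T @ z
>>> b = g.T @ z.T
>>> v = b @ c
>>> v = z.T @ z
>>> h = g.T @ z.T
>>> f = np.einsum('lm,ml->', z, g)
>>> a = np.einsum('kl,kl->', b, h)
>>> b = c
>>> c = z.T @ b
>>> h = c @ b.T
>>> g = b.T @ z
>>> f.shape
()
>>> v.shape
(3, 3)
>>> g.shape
(7, 3)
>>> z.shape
(13, 3)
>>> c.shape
(3, 7)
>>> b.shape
(13, 7)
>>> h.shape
(3, 13)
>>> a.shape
()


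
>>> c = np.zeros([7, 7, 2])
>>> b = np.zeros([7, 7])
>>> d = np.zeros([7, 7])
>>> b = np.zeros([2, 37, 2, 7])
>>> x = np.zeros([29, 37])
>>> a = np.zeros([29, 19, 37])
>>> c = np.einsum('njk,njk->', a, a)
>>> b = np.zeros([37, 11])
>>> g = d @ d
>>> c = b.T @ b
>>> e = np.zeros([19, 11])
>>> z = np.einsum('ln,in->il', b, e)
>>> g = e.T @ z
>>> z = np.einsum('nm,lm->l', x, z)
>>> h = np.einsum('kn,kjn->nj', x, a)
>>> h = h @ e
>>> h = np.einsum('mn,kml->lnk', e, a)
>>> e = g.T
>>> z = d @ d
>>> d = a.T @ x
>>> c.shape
(11, 11)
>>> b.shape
(37, 11)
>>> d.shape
(37, 19, 37)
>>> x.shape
(29, 37)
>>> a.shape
(29, 19, 37)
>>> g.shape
(11, 37)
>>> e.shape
(37, 11)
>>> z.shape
(7, 7)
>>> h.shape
(37, 11, 29)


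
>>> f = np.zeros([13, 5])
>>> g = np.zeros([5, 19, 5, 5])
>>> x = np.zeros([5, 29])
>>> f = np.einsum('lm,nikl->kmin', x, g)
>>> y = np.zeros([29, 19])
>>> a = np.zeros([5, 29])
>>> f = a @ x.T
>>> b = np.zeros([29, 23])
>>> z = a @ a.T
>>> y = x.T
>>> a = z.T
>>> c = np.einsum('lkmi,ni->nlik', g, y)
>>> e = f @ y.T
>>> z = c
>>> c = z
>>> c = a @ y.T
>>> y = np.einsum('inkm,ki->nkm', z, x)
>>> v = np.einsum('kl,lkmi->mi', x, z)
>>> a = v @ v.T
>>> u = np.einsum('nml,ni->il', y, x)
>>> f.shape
(5, 5)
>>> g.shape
(5, 19, 5, 5)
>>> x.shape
(5, 29)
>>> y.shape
(5, 5, 19)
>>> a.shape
(5, 5)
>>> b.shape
(29, 23)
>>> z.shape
(29, 5, 5, 19)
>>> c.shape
(5, 29)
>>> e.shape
(5, 29)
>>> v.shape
(5, 19)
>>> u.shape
(29, 19)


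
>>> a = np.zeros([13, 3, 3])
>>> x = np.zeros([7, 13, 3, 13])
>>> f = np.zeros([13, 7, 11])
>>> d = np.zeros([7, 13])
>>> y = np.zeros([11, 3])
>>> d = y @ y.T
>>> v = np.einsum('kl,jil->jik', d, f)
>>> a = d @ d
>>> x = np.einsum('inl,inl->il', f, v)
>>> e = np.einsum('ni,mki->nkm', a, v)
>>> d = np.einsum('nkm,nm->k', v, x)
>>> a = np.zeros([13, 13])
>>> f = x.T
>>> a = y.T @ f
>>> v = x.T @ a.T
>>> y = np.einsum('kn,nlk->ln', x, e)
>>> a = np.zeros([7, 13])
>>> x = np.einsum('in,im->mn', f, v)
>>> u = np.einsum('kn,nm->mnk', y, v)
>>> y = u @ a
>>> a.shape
(7, 13)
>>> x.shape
(3, 13)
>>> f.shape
(11, 13)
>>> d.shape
(7,)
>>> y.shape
(3, 11, 13)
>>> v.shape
(11, 3)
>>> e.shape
(11, 7, 13)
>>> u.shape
(3, 11, 7)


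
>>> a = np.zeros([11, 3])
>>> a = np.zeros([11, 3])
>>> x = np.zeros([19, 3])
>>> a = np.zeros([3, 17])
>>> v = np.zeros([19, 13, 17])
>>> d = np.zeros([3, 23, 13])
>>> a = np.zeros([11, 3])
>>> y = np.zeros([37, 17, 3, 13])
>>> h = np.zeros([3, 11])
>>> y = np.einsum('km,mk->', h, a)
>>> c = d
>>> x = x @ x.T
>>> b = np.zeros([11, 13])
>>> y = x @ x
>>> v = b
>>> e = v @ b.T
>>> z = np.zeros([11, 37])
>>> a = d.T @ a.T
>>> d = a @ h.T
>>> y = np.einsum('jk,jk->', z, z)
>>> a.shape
(13, 23, 11)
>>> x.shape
(19, 19)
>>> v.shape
(11, 13)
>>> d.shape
(13, 23, 3)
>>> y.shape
()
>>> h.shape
(3, 11)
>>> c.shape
(3, 23, 13)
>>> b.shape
(11, 13)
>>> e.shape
(11, 11)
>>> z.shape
(11, 37)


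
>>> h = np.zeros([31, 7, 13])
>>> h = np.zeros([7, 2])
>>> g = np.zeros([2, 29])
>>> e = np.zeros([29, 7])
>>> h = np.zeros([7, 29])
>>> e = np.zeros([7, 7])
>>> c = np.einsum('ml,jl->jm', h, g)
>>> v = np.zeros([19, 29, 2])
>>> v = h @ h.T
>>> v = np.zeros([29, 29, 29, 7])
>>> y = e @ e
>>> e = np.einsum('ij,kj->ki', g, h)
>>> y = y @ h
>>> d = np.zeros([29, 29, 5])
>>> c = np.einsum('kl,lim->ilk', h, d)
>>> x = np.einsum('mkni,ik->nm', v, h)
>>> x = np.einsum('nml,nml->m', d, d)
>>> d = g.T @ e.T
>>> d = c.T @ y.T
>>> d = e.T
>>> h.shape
(7, 29)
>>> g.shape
(2, 29)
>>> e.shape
(7, 2)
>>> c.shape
(29, 29, 7)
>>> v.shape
(29, 29, 29, 7)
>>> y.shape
(7, 29)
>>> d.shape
(2, 7)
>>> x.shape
(29,)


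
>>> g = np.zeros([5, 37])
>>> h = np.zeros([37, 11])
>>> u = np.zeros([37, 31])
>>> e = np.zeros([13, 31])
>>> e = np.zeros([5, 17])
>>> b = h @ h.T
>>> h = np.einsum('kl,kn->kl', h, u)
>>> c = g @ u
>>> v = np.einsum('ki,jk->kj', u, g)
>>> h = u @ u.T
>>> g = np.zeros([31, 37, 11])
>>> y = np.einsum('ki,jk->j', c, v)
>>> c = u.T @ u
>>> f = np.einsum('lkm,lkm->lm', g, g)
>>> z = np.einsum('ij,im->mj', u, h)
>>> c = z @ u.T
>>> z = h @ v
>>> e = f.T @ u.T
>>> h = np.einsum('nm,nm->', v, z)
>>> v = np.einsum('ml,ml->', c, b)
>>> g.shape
(31, 37, 11)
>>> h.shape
()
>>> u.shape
(37, 31)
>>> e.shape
(11, 37)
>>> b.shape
(37, 37)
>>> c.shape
(37, 37)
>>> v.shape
()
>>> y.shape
(37,)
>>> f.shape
(31, 11)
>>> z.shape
(37, 5)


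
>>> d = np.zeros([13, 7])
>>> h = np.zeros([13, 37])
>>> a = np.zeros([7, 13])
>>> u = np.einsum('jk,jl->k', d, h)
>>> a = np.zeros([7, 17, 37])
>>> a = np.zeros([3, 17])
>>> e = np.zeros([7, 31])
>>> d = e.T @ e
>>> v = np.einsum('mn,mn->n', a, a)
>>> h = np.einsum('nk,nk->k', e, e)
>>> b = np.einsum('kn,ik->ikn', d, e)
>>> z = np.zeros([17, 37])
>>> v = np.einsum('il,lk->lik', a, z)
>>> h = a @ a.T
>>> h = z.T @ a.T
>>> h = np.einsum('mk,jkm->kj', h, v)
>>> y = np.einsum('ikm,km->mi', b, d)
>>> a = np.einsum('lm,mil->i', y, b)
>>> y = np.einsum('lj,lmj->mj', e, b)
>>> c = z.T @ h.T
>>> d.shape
(31, 31)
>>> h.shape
(3, 17)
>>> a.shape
(31,)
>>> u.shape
(7,)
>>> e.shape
(7, 31)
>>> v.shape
(17, 3, 37)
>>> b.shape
(7, 31, 31)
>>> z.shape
(17, 37)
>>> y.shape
(31, 31)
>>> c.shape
(37, 3)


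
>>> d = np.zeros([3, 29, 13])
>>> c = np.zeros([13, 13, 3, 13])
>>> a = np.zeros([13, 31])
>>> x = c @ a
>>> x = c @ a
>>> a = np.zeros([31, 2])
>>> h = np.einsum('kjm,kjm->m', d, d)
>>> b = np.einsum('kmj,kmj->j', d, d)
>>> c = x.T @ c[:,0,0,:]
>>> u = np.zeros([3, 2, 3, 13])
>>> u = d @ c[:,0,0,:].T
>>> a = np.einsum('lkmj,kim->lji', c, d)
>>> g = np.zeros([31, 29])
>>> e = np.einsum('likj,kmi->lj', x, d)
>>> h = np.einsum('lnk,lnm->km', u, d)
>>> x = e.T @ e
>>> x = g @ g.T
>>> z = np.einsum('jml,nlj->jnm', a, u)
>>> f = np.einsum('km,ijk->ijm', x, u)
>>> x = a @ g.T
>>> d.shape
(3, 29, 13)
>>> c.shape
(31, 3, 13, 13)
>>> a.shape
(31, 13, 29)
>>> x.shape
(31, 13, 31)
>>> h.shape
(31, 13)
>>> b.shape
(13,)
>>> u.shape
(3, 29, 31)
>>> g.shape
(31, 29)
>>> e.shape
(13, 31)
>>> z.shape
(31, 3, 13)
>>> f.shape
(3, 29, 31)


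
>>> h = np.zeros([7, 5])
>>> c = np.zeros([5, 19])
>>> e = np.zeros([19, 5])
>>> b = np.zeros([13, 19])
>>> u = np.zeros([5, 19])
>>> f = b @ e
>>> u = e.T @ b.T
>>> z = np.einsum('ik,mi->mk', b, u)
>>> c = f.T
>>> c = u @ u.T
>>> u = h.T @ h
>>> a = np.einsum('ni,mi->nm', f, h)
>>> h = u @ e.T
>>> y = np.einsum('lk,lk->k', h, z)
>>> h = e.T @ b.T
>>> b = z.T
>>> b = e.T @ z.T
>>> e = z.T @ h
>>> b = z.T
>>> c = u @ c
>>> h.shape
(5, 13)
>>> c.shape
(5, 5)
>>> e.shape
(19, 13)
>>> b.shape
(19, 5)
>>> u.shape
(5, 5)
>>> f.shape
(13, 5)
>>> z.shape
(5, 19)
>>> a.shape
(13, 7)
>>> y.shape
(19,)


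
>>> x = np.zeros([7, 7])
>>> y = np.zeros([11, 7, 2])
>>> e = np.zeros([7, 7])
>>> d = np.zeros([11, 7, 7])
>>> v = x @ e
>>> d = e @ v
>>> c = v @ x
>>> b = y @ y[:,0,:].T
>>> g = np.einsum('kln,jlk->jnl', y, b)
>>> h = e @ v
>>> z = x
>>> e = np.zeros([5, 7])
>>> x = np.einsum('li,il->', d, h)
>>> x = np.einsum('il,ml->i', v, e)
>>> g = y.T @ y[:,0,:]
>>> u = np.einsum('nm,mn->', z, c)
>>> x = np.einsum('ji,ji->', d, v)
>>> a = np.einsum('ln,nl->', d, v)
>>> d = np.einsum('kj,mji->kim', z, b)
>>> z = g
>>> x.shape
()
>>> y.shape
(11, 7, 2)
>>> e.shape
(5, 7)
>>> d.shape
(7, 11, 11)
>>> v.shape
(7, 7)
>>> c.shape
(7, 7)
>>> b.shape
(11, 7, 11)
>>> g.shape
(2, 7, 2)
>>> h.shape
(7, 7)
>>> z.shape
(2, 7, 2)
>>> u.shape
()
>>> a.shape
()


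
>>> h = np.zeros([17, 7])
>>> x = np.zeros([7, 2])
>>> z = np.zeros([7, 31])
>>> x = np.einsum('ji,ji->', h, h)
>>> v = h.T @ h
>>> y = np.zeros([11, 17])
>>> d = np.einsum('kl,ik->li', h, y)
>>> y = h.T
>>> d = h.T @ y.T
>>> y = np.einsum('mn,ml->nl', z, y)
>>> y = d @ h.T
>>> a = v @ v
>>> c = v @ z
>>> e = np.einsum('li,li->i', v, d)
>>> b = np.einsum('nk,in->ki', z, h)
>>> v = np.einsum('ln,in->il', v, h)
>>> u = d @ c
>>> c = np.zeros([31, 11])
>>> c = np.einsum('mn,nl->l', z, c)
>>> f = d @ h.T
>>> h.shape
(17, 7)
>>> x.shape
()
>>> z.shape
(7, 31)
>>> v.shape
(17, 7)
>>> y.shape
(7, 17)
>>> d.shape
(7, 7)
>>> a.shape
(7, 7)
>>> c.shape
(11,)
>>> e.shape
(7,)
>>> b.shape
(31, 17)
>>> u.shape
(7, 31)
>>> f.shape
(7, 17)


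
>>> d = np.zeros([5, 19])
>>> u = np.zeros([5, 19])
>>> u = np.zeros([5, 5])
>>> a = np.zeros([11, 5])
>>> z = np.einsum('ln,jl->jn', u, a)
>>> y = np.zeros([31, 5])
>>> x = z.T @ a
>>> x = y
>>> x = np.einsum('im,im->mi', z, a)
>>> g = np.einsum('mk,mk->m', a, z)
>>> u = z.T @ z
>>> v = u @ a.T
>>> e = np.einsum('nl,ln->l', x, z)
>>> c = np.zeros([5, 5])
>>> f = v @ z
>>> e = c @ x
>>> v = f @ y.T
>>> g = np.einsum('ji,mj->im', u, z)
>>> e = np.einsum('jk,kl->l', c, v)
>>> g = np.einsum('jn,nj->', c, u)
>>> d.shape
(5, 19)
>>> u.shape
(5, 5)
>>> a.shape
(11, 5)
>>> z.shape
(11, 5)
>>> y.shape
(31, 5)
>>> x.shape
(5, 11)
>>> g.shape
()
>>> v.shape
(5, 31)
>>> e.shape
(31,)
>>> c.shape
(5, 5)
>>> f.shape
(5, 5)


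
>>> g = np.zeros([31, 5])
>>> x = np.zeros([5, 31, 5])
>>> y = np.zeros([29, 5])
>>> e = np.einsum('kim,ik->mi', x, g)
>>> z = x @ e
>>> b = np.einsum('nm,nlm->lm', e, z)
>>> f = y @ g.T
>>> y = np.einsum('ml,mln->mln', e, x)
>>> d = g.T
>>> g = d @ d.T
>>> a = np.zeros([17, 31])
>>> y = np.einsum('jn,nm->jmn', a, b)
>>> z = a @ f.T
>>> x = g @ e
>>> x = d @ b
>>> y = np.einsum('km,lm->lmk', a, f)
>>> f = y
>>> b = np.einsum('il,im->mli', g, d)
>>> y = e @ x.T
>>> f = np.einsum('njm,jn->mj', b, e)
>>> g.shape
(5, 5)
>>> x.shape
(5, 31)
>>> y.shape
(5, 5)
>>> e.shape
(5, 31)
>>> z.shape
(17, 29)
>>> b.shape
(31, 5, 5)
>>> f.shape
(5, 5)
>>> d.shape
(5, 31)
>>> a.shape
(17, 31)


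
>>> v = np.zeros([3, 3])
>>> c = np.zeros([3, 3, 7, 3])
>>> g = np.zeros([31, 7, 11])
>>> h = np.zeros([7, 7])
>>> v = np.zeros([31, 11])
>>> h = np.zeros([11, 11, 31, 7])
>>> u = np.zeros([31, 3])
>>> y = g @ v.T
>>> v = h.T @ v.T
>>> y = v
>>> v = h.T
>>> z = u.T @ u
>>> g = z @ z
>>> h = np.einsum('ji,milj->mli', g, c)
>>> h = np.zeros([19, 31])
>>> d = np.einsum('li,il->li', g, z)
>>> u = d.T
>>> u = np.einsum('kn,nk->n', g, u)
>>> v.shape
(7, 31, 11, 11)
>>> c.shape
(3, 3, 7, 3)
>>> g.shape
(3, 3)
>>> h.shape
(19, 31)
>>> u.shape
(3,)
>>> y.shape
(7, 31, 11, 31)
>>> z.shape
(3, 3)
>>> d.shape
(3, 3)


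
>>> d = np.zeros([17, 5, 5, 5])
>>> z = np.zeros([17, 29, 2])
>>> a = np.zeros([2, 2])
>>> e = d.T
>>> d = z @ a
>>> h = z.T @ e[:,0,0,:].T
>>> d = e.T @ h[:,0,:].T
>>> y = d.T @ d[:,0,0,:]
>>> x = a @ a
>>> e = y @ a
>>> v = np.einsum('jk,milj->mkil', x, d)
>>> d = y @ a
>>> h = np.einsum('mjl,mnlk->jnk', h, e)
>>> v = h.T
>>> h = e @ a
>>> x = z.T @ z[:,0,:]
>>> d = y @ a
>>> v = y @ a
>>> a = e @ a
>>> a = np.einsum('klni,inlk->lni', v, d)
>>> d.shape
(2, 5, 5, 2)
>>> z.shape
(17, 29, 2)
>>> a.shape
(5, 5, 2)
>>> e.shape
(2, 5, 5, 2)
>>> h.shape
(2, 5, 5, 2)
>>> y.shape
(2, 5, 5, 2)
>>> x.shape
(2, 29, 2)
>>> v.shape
(2, 5, 5, 2)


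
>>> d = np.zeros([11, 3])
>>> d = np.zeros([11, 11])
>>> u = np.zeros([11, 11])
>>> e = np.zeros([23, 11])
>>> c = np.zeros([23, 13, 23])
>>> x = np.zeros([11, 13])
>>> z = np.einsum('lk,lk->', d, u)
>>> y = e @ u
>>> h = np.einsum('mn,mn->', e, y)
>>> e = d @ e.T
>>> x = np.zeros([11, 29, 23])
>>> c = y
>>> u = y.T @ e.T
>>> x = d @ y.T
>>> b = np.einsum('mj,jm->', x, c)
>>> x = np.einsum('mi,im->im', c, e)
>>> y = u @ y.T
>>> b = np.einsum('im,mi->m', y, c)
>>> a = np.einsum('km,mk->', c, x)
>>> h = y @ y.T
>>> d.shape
(11, 11)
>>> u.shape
(11, 11)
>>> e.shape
(11, 23)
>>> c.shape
(23, 11)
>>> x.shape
(11, 23)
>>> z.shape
()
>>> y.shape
(11, 23)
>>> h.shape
(11, 11)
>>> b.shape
(23,)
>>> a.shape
()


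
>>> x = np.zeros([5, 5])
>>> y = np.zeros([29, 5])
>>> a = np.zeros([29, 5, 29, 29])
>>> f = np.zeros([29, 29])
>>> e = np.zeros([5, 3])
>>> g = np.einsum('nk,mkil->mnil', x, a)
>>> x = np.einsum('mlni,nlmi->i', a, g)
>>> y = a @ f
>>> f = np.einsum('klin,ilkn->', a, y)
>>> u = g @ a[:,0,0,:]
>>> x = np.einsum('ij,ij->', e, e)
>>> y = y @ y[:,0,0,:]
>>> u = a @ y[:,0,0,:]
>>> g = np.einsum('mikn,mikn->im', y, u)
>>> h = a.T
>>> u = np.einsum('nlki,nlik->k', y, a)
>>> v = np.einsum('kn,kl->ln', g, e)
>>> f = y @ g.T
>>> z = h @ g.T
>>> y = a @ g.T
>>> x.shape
()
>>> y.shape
(29, 5, 29, 5)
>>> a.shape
(29, 5, 29, 29)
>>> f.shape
(29, 5, 29, 5)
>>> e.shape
(5, 3)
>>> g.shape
(5, 29)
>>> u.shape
(29,)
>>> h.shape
(29, 29, 5, 29)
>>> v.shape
(3, 29)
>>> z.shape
(29, 29, 5, 5)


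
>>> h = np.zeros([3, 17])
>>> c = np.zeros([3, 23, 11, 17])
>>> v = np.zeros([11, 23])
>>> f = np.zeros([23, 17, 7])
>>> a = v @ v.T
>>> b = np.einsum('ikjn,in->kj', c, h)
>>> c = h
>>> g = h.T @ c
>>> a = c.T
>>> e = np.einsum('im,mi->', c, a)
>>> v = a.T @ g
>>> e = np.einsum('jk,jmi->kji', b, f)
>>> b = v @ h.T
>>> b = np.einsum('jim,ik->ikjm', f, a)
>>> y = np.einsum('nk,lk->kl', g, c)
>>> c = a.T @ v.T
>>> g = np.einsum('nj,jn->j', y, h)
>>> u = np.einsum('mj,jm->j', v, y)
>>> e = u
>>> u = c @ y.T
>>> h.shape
(3, 17)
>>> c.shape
(3, 3)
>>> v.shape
(3, 17)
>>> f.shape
(23, 17, 7)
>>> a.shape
(17, 3)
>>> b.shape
(17, 3, 23, 7)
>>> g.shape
(3,)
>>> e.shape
(17,)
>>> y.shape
(17, 3)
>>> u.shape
(3, 17)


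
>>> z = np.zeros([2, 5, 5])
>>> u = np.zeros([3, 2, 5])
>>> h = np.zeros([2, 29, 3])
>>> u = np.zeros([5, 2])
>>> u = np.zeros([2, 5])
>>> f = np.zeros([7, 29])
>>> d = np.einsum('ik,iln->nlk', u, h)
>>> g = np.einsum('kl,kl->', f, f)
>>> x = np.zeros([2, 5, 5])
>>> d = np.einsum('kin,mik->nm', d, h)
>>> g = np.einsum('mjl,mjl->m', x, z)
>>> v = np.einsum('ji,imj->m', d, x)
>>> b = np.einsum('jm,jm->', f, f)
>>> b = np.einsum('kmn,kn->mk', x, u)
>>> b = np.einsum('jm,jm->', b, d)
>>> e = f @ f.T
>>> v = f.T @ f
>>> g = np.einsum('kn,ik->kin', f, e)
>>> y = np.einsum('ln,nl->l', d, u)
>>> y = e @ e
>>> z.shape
(2, 5, 5)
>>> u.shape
(2, 5)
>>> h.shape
(2, 29, 3)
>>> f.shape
(7, 29)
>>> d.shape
(5, 2)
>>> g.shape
(7, 7, 29)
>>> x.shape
(2, 5, 5)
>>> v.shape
(29, 29)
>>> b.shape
()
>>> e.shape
(7, 7)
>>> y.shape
(7, 7)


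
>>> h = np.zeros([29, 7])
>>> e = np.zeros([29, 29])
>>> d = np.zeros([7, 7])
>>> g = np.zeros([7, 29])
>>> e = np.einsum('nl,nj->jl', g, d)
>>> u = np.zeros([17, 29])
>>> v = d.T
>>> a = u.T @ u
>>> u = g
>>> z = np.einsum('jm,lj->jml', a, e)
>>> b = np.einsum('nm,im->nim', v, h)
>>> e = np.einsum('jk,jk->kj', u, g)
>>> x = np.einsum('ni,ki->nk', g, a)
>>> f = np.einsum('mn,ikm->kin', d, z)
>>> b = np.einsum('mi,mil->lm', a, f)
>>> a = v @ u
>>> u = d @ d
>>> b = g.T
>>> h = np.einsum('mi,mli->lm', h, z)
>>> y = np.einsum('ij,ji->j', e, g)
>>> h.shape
(29, 29)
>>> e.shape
(29, 7)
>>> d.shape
(7, 7)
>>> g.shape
(7, 29)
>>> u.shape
(7, 7)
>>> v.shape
(7, 7)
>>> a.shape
(7, 29)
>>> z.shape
(29, 29, 7)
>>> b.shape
(29, 7)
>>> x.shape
(7, 29)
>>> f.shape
(29, 29, 7)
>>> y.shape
(7,)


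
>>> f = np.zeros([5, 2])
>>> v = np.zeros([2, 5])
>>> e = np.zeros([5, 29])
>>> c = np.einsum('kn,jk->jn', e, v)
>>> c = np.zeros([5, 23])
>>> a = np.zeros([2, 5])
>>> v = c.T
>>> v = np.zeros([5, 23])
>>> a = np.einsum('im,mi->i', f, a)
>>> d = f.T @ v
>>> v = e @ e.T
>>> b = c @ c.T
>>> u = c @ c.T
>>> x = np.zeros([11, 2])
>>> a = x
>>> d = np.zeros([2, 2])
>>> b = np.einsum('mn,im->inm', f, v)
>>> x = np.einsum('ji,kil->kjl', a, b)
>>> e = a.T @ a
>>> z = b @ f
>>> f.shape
(5, 2)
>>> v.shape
(5, 5)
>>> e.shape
(2, 2)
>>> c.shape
(5, 23)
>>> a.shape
(11, 2)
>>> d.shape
(2, 2)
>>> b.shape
(5, 2, 5)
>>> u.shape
(5, 5)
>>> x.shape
(5, 11, 5)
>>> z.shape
(5, 2, 2)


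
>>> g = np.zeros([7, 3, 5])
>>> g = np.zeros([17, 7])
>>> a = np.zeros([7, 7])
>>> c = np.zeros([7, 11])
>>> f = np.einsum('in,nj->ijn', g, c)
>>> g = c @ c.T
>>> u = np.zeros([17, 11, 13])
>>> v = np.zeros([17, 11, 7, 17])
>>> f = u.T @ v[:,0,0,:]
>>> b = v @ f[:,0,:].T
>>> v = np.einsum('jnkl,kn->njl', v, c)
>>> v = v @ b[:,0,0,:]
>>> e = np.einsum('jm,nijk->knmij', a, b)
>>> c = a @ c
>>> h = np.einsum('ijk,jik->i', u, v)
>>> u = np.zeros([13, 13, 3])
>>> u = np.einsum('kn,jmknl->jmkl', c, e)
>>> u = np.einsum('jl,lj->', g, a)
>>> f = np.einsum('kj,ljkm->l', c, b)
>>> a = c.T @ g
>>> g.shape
(7, 7)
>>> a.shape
(11, 7)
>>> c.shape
(7, 11)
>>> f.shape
(17,)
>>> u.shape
()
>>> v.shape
(11, 17, 13)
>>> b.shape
(17, 11, 7, 13)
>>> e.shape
(13, 17, 7, 11, 7)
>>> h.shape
(17,)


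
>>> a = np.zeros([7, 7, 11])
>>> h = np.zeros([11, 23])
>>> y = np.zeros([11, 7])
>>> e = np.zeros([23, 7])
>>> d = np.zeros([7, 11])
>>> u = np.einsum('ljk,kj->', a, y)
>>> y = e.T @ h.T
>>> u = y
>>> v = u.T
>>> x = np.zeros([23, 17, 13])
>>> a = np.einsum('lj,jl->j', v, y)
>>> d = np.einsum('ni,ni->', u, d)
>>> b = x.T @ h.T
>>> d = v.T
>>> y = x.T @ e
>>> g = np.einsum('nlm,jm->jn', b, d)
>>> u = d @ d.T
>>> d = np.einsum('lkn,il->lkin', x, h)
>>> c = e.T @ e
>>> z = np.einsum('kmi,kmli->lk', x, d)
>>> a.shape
(7,)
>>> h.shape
(11, 23)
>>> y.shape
(13, 17, 7)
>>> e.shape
(23, 7)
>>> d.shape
(23, 17, 11, 13)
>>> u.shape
(7, 7)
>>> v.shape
(11, 7)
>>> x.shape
(23, 17, 13)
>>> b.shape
(13, 17, 11)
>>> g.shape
(7, 13)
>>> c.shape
(7, 7)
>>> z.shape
(11, 23)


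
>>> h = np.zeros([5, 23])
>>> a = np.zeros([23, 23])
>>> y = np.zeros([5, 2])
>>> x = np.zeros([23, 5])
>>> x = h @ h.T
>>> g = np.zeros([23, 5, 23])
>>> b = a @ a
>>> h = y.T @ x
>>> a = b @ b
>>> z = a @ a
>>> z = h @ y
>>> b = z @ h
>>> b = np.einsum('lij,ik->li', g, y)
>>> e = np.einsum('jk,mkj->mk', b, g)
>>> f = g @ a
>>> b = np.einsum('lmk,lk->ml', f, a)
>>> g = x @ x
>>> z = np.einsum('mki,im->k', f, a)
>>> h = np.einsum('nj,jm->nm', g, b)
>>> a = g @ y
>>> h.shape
(5, 23)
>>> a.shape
(5, 2)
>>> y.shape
(5, 2)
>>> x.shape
(5, 5)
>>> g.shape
(5, 5)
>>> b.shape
(5, 23)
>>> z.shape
(5,)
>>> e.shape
(23, 5)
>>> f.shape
(23, 5, 23)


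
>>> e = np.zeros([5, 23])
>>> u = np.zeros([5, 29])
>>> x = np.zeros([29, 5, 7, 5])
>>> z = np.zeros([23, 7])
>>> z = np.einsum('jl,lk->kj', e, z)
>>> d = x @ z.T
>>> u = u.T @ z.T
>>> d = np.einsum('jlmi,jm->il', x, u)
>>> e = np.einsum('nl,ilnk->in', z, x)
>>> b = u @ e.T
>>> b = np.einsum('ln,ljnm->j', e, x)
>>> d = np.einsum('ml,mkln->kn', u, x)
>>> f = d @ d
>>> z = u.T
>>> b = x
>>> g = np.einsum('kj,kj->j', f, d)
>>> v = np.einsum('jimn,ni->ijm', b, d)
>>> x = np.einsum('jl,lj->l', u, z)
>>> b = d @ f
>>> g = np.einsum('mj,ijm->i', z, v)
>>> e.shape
(29, 7)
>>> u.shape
(29, 7)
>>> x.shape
(7,)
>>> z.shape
(7, 29)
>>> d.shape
(5, 5)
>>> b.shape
(5, 5)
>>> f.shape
(5, 5)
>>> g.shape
(5,)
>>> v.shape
(5, 29, 7)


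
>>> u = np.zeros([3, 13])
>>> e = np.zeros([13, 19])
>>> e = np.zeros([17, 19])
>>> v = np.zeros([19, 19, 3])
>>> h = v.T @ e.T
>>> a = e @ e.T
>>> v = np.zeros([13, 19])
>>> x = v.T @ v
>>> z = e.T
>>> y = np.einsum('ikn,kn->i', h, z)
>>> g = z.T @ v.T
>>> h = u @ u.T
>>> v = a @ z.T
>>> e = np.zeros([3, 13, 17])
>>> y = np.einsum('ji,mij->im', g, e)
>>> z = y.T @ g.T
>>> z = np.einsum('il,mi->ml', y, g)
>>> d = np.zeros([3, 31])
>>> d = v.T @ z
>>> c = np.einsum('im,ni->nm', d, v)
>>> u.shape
(3, 13)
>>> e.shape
(3, 13, 17)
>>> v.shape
(17, 19)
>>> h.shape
(3, 3)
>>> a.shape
(17, 17)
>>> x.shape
(19, 19)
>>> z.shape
(17, 3)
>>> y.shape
(13, 3)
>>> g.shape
(17, 13)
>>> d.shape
(19, 3)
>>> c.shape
(17, 3)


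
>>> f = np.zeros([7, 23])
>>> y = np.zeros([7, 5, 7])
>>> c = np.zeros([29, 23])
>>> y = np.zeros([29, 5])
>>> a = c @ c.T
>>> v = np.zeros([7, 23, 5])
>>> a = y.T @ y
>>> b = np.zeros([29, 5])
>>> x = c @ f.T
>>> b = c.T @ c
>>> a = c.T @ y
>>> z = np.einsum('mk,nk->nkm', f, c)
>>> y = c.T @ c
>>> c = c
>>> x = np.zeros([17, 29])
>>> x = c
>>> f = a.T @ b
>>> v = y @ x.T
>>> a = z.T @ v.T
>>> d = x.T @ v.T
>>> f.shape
(5, 23)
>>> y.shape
(23, 23)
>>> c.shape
(29, 23)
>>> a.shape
(7, 23, 23)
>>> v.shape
(23, 29)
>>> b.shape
(23, 23)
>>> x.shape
(29, 23)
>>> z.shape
(29, 23, 7)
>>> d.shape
(23, 23)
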